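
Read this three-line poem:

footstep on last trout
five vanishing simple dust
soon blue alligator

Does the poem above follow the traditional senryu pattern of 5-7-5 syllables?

Line 1: footstep(2) + on(1) + last(1) + trout(1) = 5 ✓
Line 2: five(1) + vanishing(3) + simple(2) + dust(1) = 7 ✓
Line 3: soon(1) + blue(1) + alligator(4) = 6 (expected 5)

No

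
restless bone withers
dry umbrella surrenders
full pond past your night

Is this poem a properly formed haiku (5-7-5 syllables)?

Line 1: "restless bone withers": 2+1+2 = 5 ✓
Line 2: "dry umbrella surrenders": 1+3+3 = 7 ✓
Line 3: "full pond past your night": 1+1+1+1+1 = 5 ✓

Yes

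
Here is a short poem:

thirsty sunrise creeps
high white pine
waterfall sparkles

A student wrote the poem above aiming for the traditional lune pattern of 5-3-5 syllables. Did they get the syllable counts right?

Line 1: "thirsty sunrise creeps": 2+2+1 = 5 ✓
Line 2: "high white pine": 1+1+1 = 3 ✓
Line 3: "waterfall sparkles": 3+2 = 5 ✓

Yes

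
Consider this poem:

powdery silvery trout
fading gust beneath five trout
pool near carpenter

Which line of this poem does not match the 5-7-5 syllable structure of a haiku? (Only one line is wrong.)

Line 1

Line 1: powdery (3), silvery (3), trout (1) → 7 (expected 5)
Line 2: fading (2), gust (1), beneath (2), five (1), trout (1) → 7 ✓
Line 3: pool (1), near (1), carpenter (3) → 5 ✓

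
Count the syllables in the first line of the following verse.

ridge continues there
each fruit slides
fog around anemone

The first line: ridge(1) + continues(3) + there(1) = 5

5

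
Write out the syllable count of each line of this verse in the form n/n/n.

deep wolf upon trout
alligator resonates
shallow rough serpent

5/7/5

Line 1: deep(1) + wolf(1) + upon(2) + trout(1) = 5
Line 2: alligator(4) + resonates(3) = 7
Line 3: shallow(2) + rough(1) + serpent(2) = 5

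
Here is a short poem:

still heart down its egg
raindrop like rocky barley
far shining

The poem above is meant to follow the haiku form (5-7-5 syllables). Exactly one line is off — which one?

Line 3

Line 1: still (1), heart (1), down (1), its (1), egg (1) → 5 ✓
Line 2: raindrop (2), like (1), rocky (2), barley (2) → 7 ✓
Line 3: far (1), shining (2) → 3 (expected 5)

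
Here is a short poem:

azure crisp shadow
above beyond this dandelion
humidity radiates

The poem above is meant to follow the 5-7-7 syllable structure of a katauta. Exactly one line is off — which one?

Line 1: "azure crisp shadow": 2+1+2 = 5 ✓
Line 2: "above beyond this dandelion": 2+2+1+4 = 9 (expected 7)
Line 3: "humidity radiates": 4+3 = 7 ✓

The second line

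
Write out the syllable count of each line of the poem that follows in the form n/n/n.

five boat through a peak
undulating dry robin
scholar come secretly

5/7/6

Line 1: five (1), boat (1), through (1), a (1), peak (1) → 5
Line 2: undulating (4), dry (1), robin (2) → 7
Line 3: scholar (2), come (1), secretly (3) → 6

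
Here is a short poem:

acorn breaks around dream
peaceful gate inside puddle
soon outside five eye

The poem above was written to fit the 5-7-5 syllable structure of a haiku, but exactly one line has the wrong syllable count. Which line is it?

Line 1

Line 1: acorn (2), breaks (1), around (2), dream (1) → 6 (expected 5)
Line 2: peaceful (2), gate (1), inside (2), puddle (2) → 7 ✓
Line 3: soon (1), outside (2), five (1), eye (1) → 5 ✓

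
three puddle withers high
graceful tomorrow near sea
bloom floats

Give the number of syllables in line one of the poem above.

6

Line one: three (1), puddle (2), withers (2), high (1) → 6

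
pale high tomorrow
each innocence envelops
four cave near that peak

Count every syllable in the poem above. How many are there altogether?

17

Line 1: pale(1) + high(1) + tomorrow(3) = 5
Line 2: each(1) + innocence(3) + envelops(3) = 7
Line 3: four(1) + cave(1) + near(1) + that(1) + peak(1) = 5
Total: 5 + 7 + 5 = 17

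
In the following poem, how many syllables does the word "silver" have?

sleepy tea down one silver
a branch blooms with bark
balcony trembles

2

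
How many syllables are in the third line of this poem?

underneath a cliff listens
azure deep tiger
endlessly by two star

6

The third line: "endlessly by two star": 3+1+1+1 = 6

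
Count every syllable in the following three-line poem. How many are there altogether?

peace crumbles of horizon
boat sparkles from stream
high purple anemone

Line 1: peace (1), crumbles (2), of (1), horizon (3) → 7
Line 2: boat (1), sparkles (2), from (1), stream (1) → 5
Line 3: high (1), purple (2), anemone (4) → 7
Total: 7 + 5 + 7 = 19

19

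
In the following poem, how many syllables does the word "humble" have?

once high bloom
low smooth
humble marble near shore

2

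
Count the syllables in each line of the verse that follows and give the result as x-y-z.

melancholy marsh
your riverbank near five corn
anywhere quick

Line 1: melancholy (4), marsh (1) → 5
Line 2: your (1), riverbank (3), near (1), five (1), corn (1) → 7
Line 3: anywhere (3), quick (1) → 4

5-7-4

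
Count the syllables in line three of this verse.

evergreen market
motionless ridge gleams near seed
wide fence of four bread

Line three: wide(1) + fence(1) + of(1) + four(1) + bread(1) = 5

5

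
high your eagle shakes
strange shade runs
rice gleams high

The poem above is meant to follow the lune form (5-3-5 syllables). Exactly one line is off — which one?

The third line

Line 1: high(1) + your(1) + eagle(2) + shakes(1) = 5 ✓
Line 2: strange(1) + shade(1) + runs(1) = 3 ✓
Line 3: rice(1) + gleams(1) + high(1) = 3 (expected 5)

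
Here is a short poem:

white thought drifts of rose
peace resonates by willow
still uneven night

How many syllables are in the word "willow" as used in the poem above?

2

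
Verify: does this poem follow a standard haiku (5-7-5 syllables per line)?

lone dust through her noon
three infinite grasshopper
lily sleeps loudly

Line 1: "lone dust through her noon": 1+1+1+1+1 = 5 ✓
Line 2: "three infinite grasshopper": 1+3+3 = 7 ✓
Line 3: "lily sleeps loudly": 2+1+2 = 5 ✓

Yes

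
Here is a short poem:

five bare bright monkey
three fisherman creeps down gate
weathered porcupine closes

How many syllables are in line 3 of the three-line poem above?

Line 3: "weathered porcupine closes": 2+3+2 = 7

7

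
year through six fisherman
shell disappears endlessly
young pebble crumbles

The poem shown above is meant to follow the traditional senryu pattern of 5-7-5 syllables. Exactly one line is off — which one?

The first line

Line 1: "year through six fisherman": 1+1+1+3 = 6 (expected 5)
Line 2: "shell disappears endlessly": 1+3+3 = 7 ✓
Line 3: "young pebble crumbles": 1+2+2 = 5 ✓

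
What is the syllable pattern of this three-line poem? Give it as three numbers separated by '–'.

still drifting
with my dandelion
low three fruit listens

3–6–5

Line 1: "still drifting": 1+2 = 3
Line 2: "with my dandelion": 1+1+4 = 6
Line 3: "low three fruit listens": 1+1+1+2 = 5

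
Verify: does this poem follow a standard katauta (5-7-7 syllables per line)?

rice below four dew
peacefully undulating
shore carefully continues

Line 1: rice(1) + below(2) + four(1) + dew(1) = 5 ✓
Line 2: peacefully(3) + undulating(4) = 7 ✓
Line 3: shore(1) + carefully(3) + continues(3) = 7 ✓

Yes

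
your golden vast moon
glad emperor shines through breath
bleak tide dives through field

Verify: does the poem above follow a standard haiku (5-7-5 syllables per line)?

Line 1: "your golden vast moon": 1+2+1+1 = 5 ✓
Line 2: "glad emperor shines through breath": 1+3+1+1+1 = 7 ✓
Line 3: "bleak tide dives through field": 1+1+1+1+1 = 5 ✓

Yes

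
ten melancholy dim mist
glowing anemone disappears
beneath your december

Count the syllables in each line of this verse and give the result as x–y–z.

7–9–6

Line 1: ten (1), melancholy (4), dim (1), mist (1) → 7
Line 2: glowing (2), anemone (4), disappears (3) → 9
Line 3: beneath (2), your (1), december (3) → 6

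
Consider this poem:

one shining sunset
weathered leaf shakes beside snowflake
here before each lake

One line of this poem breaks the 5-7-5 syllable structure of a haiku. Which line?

Line 1: one (1), shining (2), sunset (2) → 5 ✓
Line 2: weathered (2), leaf (1), shakes (1), beside (2), snowflake (2) → 8 (expected 7)
Line 3: here (1), before (2), each (1), lake (1) → 5 ✓

The second line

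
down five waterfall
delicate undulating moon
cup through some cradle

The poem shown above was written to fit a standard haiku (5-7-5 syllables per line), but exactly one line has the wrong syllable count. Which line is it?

Line 1: down(1) + five(1) + waterfall(3) = 5 ✓
Line 2: delicate(3) + undulating(4) + moon(1) = 8 (expected 7)
Line 3: cup(1) + through(1) + some(1) + cradle(2) = 5 ✓

Line 2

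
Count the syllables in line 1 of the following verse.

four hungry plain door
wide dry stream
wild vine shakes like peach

Line 1: four (1), hungry (2), plain (1), door (1) → 5

5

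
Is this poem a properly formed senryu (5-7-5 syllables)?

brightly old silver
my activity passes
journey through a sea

Line 1: brightly (2), old (1), silver (2) → 5 ✓
Line 2: my (1), activity (4), passes (2) → 7 ✓
Line 3: journey (2), through (1), a (1), sea (1) → 5 ✓

Yes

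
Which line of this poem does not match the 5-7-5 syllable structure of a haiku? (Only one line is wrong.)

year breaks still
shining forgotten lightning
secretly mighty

The first line

Line 1: "year breaks still": 1+1+1 = 3 (expected 5)
Line 2: "shining forgotten lightning": 2+3+2 = 7 ✓
Line 3: "secretly mighty": 3+2 = 5 ✓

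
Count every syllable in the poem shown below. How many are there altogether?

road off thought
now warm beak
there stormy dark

10

Line 1: "road off thought": 1+1+1 = 3
Line 2: "now warm beak": 1+1+1 = 3
Line 3: "there stormy dark": 1+2+1 = 4
Total: 3 + 3 + 4 = 10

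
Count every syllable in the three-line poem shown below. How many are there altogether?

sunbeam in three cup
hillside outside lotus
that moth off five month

Line 1: sunbeam(2) + in(1) + three(1) + cup(1) = 5
Line 2: hillside(2) + outside(2) + lotus(2) = 6
Line 3: that(1) + moth(1) + off(1) + five(1) + month(1) = 5
Total: 5 + 6 + 5 = 16

16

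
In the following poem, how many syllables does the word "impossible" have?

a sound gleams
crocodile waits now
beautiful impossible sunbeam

4

"impossible" has 4 syllables.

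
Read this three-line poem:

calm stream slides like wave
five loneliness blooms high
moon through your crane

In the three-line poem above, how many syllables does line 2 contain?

6

Line 2: "five loneliness blooms high": 1+3+1+1 = 6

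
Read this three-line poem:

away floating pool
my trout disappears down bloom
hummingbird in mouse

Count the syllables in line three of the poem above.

5

Line three: hummingbird (3), in (1), mouse (1) → 5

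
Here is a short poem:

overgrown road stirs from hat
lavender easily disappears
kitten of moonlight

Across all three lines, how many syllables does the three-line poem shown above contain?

Line 1: "overgrown road stirs from hat": 3+1+1+1+1 = 7
Line 2: "lavender easily disappears": 3+3+3 = 9
Line 3: "kitten of moonlight": 2+1+2 = 5
Total: 7 + 9 + 5 = 21

21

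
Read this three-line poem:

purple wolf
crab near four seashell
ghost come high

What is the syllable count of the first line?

The first line: purple (2), wolf (1) → 3

3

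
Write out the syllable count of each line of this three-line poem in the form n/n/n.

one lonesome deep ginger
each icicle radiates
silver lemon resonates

6/7/7

Line 1: one(1) + lonesome(2) + deep(1) + ginger(2) = 6
Line 2: each(1) + icicle(3) + radiates(3) = 7
Line 3: silver(2) + lemon(2) + resonates(3) = 7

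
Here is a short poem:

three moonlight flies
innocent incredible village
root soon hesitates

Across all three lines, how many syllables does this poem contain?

18

Line 1: three (1), moonlight (2), flies (1) → 4
Line 2: innocent (3), incredible (4), village (2) → 9
Line 3: root (1), soon (1), hesitates (3) → 5
Total: 4 + 9 + 5 = 18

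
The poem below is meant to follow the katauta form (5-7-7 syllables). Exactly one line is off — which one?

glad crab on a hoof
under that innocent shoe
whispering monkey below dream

Line 3

Line 1: glad(1) + crab(1) + on(1) + a(1) + hoof(1) = 5 ✓
Line 2: under(2) + that(1) + innocent(3) + shoe(1) = 7 ✓
Line 3: whispering(3) + monkey(2) + below(2) + dream(1) = 8 (expected 7)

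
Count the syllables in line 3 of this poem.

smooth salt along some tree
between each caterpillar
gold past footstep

4

Line 3: gold (1), past (1), footstep (2) → 4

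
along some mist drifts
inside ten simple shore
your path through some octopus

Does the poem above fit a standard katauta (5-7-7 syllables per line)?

Line 1: along(2) + some(1) + mist(1) + drifts(1) = 5 ✓
Line 2: inside(2) + ten(1) + simple(2) + shore(1) = 6 (expected 7)
Line 3: your(1) + path(1) + through(1) + some(1) + octopus(3) = 7 ✓

No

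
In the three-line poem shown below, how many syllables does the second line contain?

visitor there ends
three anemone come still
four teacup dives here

7

The second line: "three anemone come still": 1+4+1+1 = 7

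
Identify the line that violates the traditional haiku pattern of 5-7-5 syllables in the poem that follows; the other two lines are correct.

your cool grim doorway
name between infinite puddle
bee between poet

Line 1: your (1), cool (1), grim (1), doorway (2) → 5 ✓
Line 2: name (1), between (2), infinite (3), puddle (2) → 8 (expected 7)
Line 3: bee (1), between (2), poet (2) → 5 ✓

Line 2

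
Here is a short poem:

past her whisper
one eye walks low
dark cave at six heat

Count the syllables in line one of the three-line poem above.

4

Line one: past (1), her (1), whisper (2) → 4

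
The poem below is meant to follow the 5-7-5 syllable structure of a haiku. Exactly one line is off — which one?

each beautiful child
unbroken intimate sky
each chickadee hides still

Line 3

Line 1: each (1), beautiful (3), child (1) → 5 ✓
Line 2: unbroken (3), intimate (3), sky (1) → 7 ✓
Line 3: each (1), chickadee (3), hides (1), still (1) → 6 (expected 5)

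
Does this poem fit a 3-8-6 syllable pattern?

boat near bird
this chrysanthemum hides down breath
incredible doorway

Line 1: boat(1) + near(1) + bird(1) = 3 ✓
Line 2: this(1) + chrysanthemum(4) + hides(1) + down(1) + breath(1) = 8 ✓
Line 3: incredible(4) + doorway(2) = 6 ✓

Yes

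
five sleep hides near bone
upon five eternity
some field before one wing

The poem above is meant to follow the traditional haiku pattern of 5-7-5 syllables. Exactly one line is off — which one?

The third line

Line 1: five (1), sleep (1), hides (1), near (1), bone (1) → 5 ✓
Line 2: upon (2), five (1), eternity (4) → 7 ✓
Line 3: some (1), field (1), before (2), one (1), wing (1) → 6 (expected 5)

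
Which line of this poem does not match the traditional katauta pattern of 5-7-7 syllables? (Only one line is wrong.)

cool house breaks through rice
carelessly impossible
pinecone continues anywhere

Line 3

Line 1: cool(1) + house(1) + breaks(1) + through(1) + rice(1) = 5 ✓
Line 2: carelessly(3) + impossible(4) = 7 ✓
Line 3: pinecone(2) + continues(3) + anywhere(3) = 8 (expected 7)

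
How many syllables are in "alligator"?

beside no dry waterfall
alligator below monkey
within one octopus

"alligator" has 4 syllables.

4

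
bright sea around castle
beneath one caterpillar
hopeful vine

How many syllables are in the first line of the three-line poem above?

The first line: bright(1) + sea(1) + around(2) + castle(2) = 6

6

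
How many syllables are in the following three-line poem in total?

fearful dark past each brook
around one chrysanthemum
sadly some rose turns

18

Line 1: fearful (2), dark (1), past (1), each (1), brook (1) → 6
Line 2: around (2), one (1), chrysanthemum (4) → 7
Line 3: sadly (2), some (1), rose (1), turns (1) → 5
Total: 6 + 7 + 5 = 18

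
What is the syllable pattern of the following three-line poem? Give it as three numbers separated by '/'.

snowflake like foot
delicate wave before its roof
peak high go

4/8/3

Line 1: snowflake (2), like (1), foot (1) → 4
Line 2: delicate (3), wave (1), before (2), its (1), roof (1) → 8
Line 3: peak (1), high (1), go (1) → 3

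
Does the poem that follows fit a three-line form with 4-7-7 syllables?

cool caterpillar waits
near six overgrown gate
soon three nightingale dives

No

Line 1: cool(1) + caterpillar(4) + waits(1) = 6 (expected 4)
Line 2: near(1) + six(1) + overgrown(3) + gate(1) = 6 (expected 7)
Line 3: soon(1) + three(1) + nightingale(3) + dives(1) = 6 (expected 7)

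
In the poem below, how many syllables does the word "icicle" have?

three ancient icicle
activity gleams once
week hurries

3

"icicle" has 3 syllables.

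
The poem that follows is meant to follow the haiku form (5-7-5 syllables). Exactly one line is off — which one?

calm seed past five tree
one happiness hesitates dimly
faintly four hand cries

The second line

Line 1: "calm seed past five tree": 1+1+1+1+1 = 5 ✓
Line 2: "one happiness hesitates dimly": 1+3+3+2 = 9 (expected 7)
Line 3: "faintly four hand cries": 2+1+1+1 = 5 ✓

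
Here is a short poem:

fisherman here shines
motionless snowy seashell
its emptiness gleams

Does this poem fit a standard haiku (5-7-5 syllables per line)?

Line 1: fisherman(3) + here(1) + shines(1) = 5 ✓
Line 2: motionless(3) + snowy(2) + seashell(2) = 7 ✓
Line 3: its(1) + emptiness(3) + gleams(1) = 5 ✓

Yes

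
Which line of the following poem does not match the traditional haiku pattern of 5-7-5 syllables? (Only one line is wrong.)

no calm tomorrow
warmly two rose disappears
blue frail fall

Line 1: no (1), calm (1), tomorrow (3) → 5 ✓
Line 2: warmly (2), two (1), rose (1), disappears (3) → 7 ✓
Line 3: blue (1), frail (1), fall (1) → 3 (expected 5)

Line 3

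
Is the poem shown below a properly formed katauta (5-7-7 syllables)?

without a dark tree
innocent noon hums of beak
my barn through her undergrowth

Yes

Line 1: "without a dark tree": 2+1+1+1 = 5 ✓
Line 2: "innocent noon hums of beak": 3+1+1+1+1 = 7 ✓
Line 3: "my barn through her undergrowth": 1+1+1+1+3 = 7 ✓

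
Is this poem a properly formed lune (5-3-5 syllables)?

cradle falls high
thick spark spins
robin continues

No

Line 1: cradle(2) + falls(1) + high(1) = 4 (expected 5)
Line 2: thick(1) + spark(1) + spins(1) = 3 ✓
Line 3: robin(2) + continues(3) = 5 ✓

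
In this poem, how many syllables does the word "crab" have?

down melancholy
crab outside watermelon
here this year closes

1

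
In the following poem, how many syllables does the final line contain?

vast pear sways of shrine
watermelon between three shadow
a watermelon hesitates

8

The final line: a(1) + watermelon(4) + hesitates(3) = 8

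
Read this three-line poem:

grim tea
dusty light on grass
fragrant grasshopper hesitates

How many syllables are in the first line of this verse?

The first line: grim(1) + tea(1) = 2

2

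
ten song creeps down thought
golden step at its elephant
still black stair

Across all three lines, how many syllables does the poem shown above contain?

Line 1: ten (1), song (1), creeps (1), down (1), thought (1) → 5
Line 2: golden (2), step (1), at (1), its (1), elephant (3) → 8
Line 3: still (1), black (1), stair (1) → 3
Total: 5 + 8 + 3 = 16

16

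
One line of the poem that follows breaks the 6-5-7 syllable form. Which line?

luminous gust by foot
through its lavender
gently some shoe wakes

Line 3

Line 1: luminous (3), gust (1), by (1), foot (1) → 6 ✓
Line 2: through (1), its (1), lavender (3) → 5 ✓
Line 3: gently (2), some (1), shoe (1), wakes (1) → 5 (expected 7)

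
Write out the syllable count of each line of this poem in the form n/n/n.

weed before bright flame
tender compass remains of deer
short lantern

5/8/3

Line 1: weed (1), before (2), bright (1), flame (1) → 5
Line 2: tender (2), compass (2), remains (2), of (1), deer (1) → 8
Line 3: short (1), lantern (2) → 3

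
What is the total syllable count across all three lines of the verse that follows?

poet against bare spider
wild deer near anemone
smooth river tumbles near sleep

Line 1: poet (2), against (2), bare (1), spider (2) → 7
Line 2: wild (1), deer (1), near (1), anemone (4) → 7
Line 3: smooth (1), river (2), tumbles (2), near (1), sleep (1) → 7
Total: 7 + 7 + 7 = 21

21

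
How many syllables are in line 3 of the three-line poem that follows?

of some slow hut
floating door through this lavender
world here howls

3

Line 3: "world here howls": 1+1+1 = 3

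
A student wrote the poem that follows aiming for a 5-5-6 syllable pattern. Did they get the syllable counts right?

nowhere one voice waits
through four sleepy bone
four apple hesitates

Yes

Line 1: nowhere(2) + one(1) + voice(1) + waits(1) = 5 ✓
Line 2: through(1) + four(1) + sleepy(2) + bone(1) = 5 ✓
Line 3: four(1) + apple(2) + hesitates(3) = 6 ✓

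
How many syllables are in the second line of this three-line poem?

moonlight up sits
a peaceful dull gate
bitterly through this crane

The second line: "a peaceful dull gate": 1+2+1+1 = 5

5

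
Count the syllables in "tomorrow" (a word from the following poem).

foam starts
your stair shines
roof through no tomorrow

"tomorrow" has 3 syllables.

3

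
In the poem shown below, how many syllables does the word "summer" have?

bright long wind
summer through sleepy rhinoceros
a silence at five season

2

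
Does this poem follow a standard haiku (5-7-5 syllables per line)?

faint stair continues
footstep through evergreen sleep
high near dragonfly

Line 1: faint (1), stair (1), continues (3) → 5 ✓
Line 2: footstep (2), through (1), evergreen (3), sleep (1) → 7 ✓
Line 3: high (1), near (1), dragonfly (3) → 5 ✓

Yes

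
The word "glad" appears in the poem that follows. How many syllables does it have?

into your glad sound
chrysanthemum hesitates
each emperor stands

1

"glad" has 1 syllable.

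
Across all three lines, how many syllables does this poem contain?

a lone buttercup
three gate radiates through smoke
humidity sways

17

Line 1: a(1) + lone(1) + buttercup(3) = 5
Line 2: three(1) + gate(1) + radiates(3) + through(1) + smoke(1) = 7
Line 3: humidity(4) + sways(1) = 5
Total: 5 + 7 + 5 = 17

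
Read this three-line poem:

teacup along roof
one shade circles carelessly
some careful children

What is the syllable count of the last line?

The last line: some(1) + careful(2) + children(2) = 5

5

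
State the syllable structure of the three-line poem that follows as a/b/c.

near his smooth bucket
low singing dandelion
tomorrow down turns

5/7/5

Line 1: near(1) + his(1) + smooth(1) + bucket(2) = 5
Line 2: low(1) + singing(2) + dandelion(4) = 7
Line 3: tomorrow(3) + down(1) + turns(1) = 5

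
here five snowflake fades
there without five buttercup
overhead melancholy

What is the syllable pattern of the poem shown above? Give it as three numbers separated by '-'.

5-7-7

Line 1: here(1) + five(1) + snowflake(2) + fades(1) = 5
Line 2: there(1) + without(2) + five(1) + buttercup(3) = 7
Line 3: overhead(3) + melancholy(4) = 7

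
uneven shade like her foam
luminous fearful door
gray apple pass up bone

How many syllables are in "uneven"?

3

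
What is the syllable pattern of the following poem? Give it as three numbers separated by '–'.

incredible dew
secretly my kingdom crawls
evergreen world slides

Line 1: "incredible dew": 4+1 = 5
Line 2: "secretly my kingdom crawls": 3+1+2+1 = 7
Line 3: "evergreen world slides": 3+1+1 = 5

5–7–5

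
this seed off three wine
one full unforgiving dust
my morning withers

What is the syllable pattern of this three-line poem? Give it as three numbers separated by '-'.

5-7-5

Line 1: this(1) + seed(1) + off(1) + three(1) + wine(1) = 5
Line 2: one(1) + full(1) + unforgiving(4) + dust(1) = 7
Line 3: my(1) + morning(2) + withers(2) = 5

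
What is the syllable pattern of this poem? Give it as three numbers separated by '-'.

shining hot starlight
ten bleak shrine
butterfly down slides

5-3-5

Line 1: "shining hot starlight": 2+1+2 = 5
Line 2: "ten bleak shrine": 1+1+1 = 3
Line 3: "butterfly down slides": 3+1+1 = 5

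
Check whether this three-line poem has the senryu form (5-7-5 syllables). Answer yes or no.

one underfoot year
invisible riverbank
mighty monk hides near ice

No

Line 1: "one underfoot year": 1+3+1 = 5 ✓
Line 2: "invisible riverbank": 4+3 = 7 ✓
Line 3: "mighty monk hides near ice": 2+1+1+1+1 = 6 (expected 5)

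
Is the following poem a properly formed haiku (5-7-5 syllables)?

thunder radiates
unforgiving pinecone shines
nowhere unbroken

Line 1: "thunder radiates": 2+3 = 5 ✓
Line 2: "unforgiving pinecone shines": 4+2+1 = 7 ✓
Line 3: "nowhere unbroken": 2+3 = 5 ✓

Yes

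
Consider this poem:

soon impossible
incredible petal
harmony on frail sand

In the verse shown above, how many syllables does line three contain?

Line three: harmony (3), on (1), frail (1), sand (1) → 6

6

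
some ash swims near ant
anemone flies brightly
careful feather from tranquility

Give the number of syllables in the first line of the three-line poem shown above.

5

The first line: some (1), ash (1), swims (1), near (1), ant (1) → 5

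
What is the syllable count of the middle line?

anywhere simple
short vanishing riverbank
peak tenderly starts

7

The middle line: short (1), vanishing (3), riverbank (3) → 7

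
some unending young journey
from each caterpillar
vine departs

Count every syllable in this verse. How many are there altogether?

16

Line 1: some(1) + unending(3) + young(1) + journey(2) = 7
Line 2: from(1) + each(1) + caterpillar(4) = 6
Line 3: vine(1) + departs(2) = 3
Total: 7 + 6 + 3 = 16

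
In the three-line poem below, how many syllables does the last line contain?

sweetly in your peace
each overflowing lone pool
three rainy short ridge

The last line: "three rainy short ridge": 1+2+1+1 = 5

5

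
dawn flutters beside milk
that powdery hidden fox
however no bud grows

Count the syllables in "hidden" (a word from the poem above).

2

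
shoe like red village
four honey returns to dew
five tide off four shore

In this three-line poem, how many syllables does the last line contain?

5

The last line: five (1), tide (1), off (1), four (1), shore (1) → 5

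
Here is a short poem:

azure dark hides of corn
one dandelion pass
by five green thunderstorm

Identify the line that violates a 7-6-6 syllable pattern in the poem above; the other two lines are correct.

The first line

Line 1: azure (2), dark (1), hides (1), of (1), corn (1) → 6 (expected 7)
Line 2: one (1), dandelion (4), pass (1) → 6 ✓
Line 3: by (1), five (1), green (1), thunderstorm (3) → 6 ✓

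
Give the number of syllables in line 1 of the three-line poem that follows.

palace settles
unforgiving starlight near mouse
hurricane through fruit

Line 1: palace(2) + settles(2) = 4

4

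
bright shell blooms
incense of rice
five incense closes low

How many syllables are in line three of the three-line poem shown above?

Line three: "five incense closes low": 1+2+2+1 = 6

6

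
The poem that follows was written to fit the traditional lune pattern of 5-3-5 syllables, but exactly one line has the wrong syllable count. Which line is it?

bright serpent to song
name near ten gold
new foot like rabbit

Line 1: bright (1), serpent (2), to (1), song (1) → 5 ✓
Line 2: name (1), near (1), ten (1), gold (1) → 4 (expected 3)
Line 3: new (1), foot (1), like (1), rabbit (2) → 5 ✓

The second line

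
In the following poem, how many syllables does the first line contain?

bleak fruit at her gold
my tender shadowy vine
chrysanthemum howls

5

The first line: bleak (1), fruit (1), at (1), her (1), gold (1) → 5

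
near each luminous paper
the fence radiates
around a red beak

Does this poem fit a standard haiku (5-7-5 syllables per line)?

No

Line 1: "near each luminous paper": 1+1+3+2 = 7 (expected 5)
Line 2: "the fence radiates": 1+1+3 = 5 (expected 7)
Line 3: "around a red beak": 2+1+1+1 = 5 ✓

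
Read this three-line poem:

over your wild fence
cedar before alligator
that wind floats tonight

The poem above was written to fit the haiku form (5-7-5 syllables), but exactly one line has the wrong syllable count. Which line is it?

Line 1: over (2), your (1), wild (1), fence (1) → 5 ✓
Line 2: cedar (2), before (2), alligator (4) → 8 (expected 7)
Line 3: that (1), wind (1), floats (1), tonight (2) → 5 ✓

Line 2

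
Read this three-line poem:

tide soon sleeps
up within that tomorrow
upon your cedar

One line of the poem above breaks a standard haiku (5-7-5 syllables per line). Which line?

Line 1: tide(1) + soon(1) + sleeps(1) = 3 (expected 5)
Line 2: up(1) + within(2) + that(1) + tomorrow(3) = 7 ✓
Line 3: upon(2) + your(1) + cedar(2) = 5 ✓

Line 1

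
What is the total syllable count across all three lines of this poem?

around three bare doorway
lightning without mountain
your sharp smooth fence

16

Line 1: around (2), three (1), bare (1), doorway (2) → 6
Line 2: lightning (2), without (2), mountain (2) → 6
Line 3: your (1), sharp (1), smooth (1), fence (1) → 4
Total: 6 + 6 + 4 = 16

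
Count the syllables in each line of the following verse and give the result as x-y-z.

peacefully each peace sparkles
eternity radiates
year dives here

7-7-3

Line 1: peacefully(3) + each(1) + peace(1) + sparkles(2) = 7
Line 2: eternity(4) + radiates(3) = 7
Line 3: year(1) + dives(1) + here(1) = 3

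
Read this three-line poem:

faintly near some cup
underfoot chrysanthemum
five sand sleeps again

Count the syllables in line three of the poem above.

5

Line three: five(1) + sand(1) + sleeps(1) + again(2) = 5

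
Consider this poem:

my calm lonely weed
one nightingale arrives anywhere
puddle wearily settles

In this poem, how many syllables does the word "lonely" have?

"lonely" has 2 syllables.

2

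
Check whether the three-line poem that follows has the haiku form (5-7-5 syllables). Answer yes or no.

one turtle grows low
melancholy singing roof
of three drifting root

Line 1: "one turtle grows low": 1+2+1+1 = 5 ✓
Line 2: "melancholy singing roof": 4+2+1 = 7 ✓
Line 3: "of three drifting root": 1+1+2+1 = 5 ✓

Yes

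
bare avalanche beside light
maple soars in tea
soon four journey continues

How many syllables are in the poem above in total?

Line 1: bare(1) + avalanche(3) + beside(2) + light(1) = 7
Line 2: maple(2) + soars(1) + in(1) + tea(1) = 5
Line 3: soon(1) + four(1) + journey(2) + continues(3) = 7
Total: 7 + 5 + 7 = 19

19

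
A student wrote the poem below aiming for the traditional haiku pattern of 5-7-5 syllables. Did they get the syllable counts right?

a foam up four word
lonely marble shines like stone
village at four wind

Yes

Line 1: a(1) + foam(1) + up(1) + four(1) + word(1) = 5 ✓
Line 2: lonely(2) + marble(2) + shines(1) + like(1) + stone(1) = 7 ✓
Line 3: village(2) + at(1) + four(1) + wind(1) = 5 ✓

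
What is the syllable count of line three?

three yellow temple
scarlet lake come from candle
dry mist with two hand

Line three: "dry mist with two hand": 1+1+1+1+1 = 5

5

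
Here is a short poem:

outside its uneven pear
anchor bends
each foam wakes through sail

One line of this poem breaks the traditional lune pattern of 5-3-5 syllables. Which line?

The first line

Line 1: outside (2), its (1), uneven (3), pear (1) → 7 (expected 5)
Line 2: anchor (2), bends (1) → 3 ✓
Line 3: each (1), foam (1), wakes (1), through (1), sail (1) → 5 ✓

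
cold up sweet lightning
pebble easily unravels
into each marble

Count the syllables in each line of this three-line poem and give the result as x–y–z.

5–8–5

Line 1: "cold up sweet lightning": 1+1+1+2 = 5
Line 2: "pebble easily unravels": 2+3+3 = 8
Line 3: "into each marble": 2+1+2 = 5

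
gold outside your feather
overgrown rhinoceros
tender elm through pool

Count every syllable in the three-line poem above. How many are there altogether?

Line 1: gold(1) + outside(2) + your(1) + feather(2) = 6
Line 2: overgrown(3) + rhinoceros(4) = 7
Line 3: tender(2) + elm(1) + through(1) + pool(1) = 5
Total: 6 + 7 + 5 = 18

18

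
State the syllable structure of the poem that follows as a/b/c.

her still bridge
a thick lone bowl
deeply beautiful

Line 1: her(1) + still(1) + bridge(1) = 3
Line 2: a(1) + thick(1) + lone(1) + bowl(1) = 4
Line 3: deeply(2) + beautiful(3) = 5

3/4/5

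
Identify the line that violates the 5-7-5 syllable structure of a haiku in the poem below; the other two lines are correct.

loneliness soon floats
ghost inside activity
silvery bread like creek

The third line

Line 1: loneliness (3), soon (1), floats (1) → 5 ✓
Line 2: ghost (1), inside (2), activity (4) → 7 ✓
Line 3: silvery (3), bread (1), like (1), creek (1) → 6 (expected 5)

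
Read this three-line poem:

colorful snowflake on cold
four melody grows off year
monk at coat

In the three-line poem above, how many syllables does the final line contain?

3

The final line: monk(1) + at(1) + coat(1) = 3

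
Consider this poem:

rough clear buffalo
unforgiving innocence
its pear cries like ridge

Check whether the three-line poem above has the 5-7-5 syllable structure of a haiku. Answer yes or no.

Yes

Line 1: rough(1) + clear(1) + buffalo(3) = 5 ✓
Line 2: unforgiving(4) + innocence(3) = 7 ✓
Line 3: its(1) + pear(1) + cries(1) + like(1) + ridge(1) = 5 ✓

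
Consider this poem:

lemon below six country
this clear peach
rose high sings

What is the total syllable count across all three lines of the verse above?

13

Line 1: "lemon below six country": 2+2+1+2 = 7
Line 2: "this clear peach": 1+1+1 = 3
Line 3: "rose high sings": 1+1+1 = 3
Total: 7 + 3 + 3 = 13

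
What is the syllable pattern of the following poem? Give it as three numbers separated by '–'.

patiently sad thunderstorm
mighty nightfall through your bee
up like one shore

7–7–4

Line 1: "patiently sad thunderstorm": 3+1+3 = 7
Line 2: "mighty nightfall through your bee": 2+2+1+1+1 = 7
Line 3: "up like one shore": 1+1+1+1 = 4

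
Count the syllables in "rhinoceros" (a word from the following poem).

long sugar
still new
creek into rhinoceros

4

"rhinoceros" has 4 syllables.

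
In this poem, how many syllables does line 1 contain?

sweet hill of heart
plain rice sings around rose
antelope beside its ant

4

Line 1: sweet(1) + hill(1) + of(1) + heart(1) = 4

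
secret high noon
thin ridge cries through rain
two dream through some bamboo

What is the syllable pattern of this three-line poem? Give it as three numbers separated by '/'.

Line 1: secret(2) + high(1) + noon(1) = 4
Line 2: thin(1) + ridge(1) + cries(1) + through(1) + rain(1) = 5
Line 3: two(1) + dream(1) + through(1) + some(1) + bamboo(2) = 6

4/5/6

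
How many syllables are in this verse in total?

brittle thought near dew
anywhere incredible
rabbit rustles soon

Line 1: "brittle thought near dew": 2+1+1+1 = 5
Line 2: "anywhere incredible": 3+4 = 7
Line 3: "rabbit rustles soon": 2+2+1 = 5
Total: 5 + 7 + 5 = 17

17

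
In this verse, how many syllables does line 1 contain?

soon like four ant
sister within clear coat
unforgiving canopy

Line 1: "soon like four ant": 1+1+1+1 = 4

4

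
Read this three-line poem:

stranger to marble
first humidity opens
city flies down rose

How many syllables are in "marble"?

"marble" has 2 syllables.

2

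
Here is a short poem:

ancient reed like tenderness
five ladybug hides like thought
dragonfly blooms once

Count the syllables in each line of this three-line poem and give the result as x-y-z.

7-7-5

Line 1: ancient(2) + reed(1) + like(1) + tenderness(3) = 7
Line 2: five(1) + ladybug(3) + hides(1) + like(1) + thought(1) = 7
Line 3: dragonfly(3) + blooms(1) + once(1) = 5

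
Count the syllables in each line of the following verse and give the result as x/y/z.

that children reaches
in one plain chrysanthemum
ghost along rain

5/7/4

Line 1: that (1), children (2), reaches (2) → 5
Line 2: in (1), one (1), plain (1), chrysanthemum (4) → 7
Line 3: ghost (1), along (2), rain (1) → 4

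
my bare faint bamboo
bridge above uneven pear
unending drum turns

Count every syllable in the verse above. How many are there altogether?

Line 1: my (1), bare (1), faint (1), bamboo (2) → 5
Line 2: bridge (1), above (2), uneven (3), pear (1) → 7
Line 3: unending (3), drum (1), turns (1) → 5
Total: 5 + 7 + 5 = 17

17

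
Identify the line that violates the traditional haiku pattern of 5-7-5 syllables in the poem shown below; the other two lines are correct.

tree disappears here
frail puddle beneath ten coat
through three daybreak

Line 3

Line 1: tree (1), disappears (3), here (1) → 5 ✓
Line 2: frail (1), puddle (2), beneath (2), ten (1), coat (1) → 7 ✓
Line 3: through (1), three (1), daybreak (2) → 4 (expected 5)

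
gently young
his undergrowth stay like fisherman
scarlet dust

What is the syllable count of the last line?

3

The last line: scarlet (2), dust (1) → 3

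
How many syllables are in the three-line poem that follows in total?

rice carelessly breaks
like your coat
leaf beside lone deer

Line 1: rice (1), carelessly (3), breaks (1) → 5
Line 2: like (1), your (1), coat (1) → 3
Line 3: leaf (1), beside (2), lone (1), deer (1) → 5
Total: 5 + 3 + 5 = 13

13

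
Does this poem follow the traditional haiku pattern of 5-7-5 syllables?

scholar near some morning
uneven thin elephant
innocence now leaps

Line 1: scholar(2) + near(1) + some(1) + morning(2) = 6 (expected 5)
Line 2: uneven(3) + thin(1) + elephant(3) = 7 ✓
Line 3: innocence(3) + now(1) + leaps(1) = 5 ✓

No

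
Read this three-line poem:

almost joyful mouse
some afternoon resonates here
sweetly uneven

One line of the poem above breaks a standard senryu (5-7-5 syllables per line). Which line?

Line 1: almost (2), joyful (2), mouse (1) → 5 ✓
Line 2: some (1), afternoon (3), resonates (3), here (1) → 8 (expected 7)
Line 3: sweetly (2), uneven (3) → 5 ✓

Line 2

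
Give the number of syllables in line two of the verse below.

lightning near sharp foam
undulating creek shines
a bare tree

6

Line two: "undulating creek shines": 4+1+1 = 6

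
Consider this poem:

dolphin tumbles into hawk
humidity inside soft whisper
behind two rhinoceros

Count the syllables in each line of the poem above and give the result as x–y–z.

7–9–7

Line 1: dolphin (2), tumbles (2), into (2), hawk (1) → 7
Line 2: humidity (4), inside (2), soft (1), whisper (2) → 9
Line 3: behind (2), two (1), rhinoceros (4) → 7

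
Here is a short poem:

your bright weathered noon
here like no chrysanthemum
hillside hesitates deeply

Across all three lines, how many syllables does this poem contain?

19

Line 1: your (1), bright (1), weathered (2), noon (1) → 5
Line 2: here (1), like (1), no (1), chrysanthemum (4) → 7
Line 3: hillside (2), hesitates (3), deeply (2) → 7
Total: 5 + 7 + 7 = 19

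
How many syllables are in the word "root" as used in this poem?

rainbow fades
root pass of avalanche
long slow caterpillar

"root" has 1 syllable.

1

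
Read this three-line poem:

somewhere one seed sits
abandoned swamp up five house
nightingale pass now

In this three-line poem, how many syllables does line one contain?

5

Line one: "somewhere one seed sits": 2+1+1+1 = 5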